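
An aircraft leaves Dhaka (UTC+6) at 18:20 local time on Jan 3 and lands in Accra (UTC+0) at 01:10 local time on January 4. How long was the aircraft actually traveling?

12 hours 50 minutes

Departure in UTC: 18:20 − 6:00 = 12:20 on Jan 3.
Arrival is already UTC: 01:10 on Jan 4.
Elapsed = 01:10 − 12:20 (+1 day) = 12 hours 50 minutes.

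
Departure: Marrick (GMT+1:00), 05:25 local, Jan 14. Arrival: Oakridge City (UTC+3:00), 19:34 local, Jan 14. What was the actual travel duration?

12 hours 9 minutes

Departure in UTC: 05:25 − 1:00 = 04:25 on Jan 14.
Arrival in UTC: 19:34 − 3:00 = 16:34 on Jan 14.
Elapsed = 16:34 − 04:25 = 12 hours 9 minutes.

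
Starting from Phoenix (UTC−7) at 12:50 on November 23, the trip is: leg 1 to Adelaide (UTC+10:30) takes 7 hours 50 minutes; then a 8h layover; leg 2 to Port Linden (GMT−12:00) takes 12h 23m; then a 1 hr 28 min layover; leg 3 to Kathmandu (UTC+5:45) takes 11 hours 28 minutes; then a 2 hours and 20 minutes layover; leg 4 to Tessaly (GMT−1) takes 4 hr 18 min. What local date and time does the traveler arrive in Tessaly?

Convert departure to UTC: 12:50 + 7:00 = 19:50 UTC on Nov 23.
Add 7 hours and 50 minutes leg 1 → 03:40 UTC (Nov 24).
Add 8 hours layover in Adelaide → 11:40 UTC.
Add 12 hours 23 minutes leg 2 → 00:03 UTC (Nov 25).
Add 1 hour and 28 minutes layover in Port Linden → 01:31 UTC.
Add 11 hours and 28 minutes leg 3 → 12:59 UTC.
Add 2 hours and 20 minutes layover in Kathmandu → 15:19 UTC.
Add 4 hours and 18 minutes leg 4 → 19:37 UTC.
Tessaly is UTC−1:00, so local arrival = 19:37 − 1:00 = 18:37 on Nov 25.

18:37 on November 25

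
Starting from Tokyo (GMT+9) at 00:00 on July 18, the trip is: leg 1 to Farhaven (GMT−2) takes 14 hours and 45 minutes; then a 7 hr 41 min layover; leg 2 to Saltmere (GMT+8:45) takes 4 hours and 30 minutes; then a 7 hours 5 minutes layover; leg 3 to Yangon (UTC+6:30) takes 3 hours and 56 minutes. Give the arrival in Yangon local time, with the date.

11:27 on Jul 19

Convert departure to UTC: 00:00 − 9:00 = 15:00 UTC on Jul 17.
Add 14 hours 45 minutes leg 1 → 05:45 UTC (Jul 18).
Add 7 hours 41 minutes layover in Farhaven → 13:26 UTC.
Add 4 hours 30 minutes leg 2 → 17:56 UTC.
Add 7 hours and 5 minutes layover in Saltmere → 01:01 UTC (Jul 19).
Add 3 hours and 56 minutes leg 3 → 04:57 UTC.
Yangon is UTC+6:30, so local arrival = 04:57 + 6:30 = 11:27 on Jul 19.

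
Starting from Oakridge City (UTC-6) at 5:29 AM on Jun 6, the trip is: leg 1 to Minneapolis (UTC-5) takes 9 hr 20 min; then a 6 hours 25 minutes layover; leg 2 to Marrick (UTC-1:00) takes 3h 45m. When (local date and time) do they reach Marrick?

Convert departure to UTC: 5:29 AM + 6:00 = 11:29 AM UTC on Jun 6.
Add 9 hours 20 minutes leg 1 → 8:49 PM UTC.
Add 6 hours 25 minutes layover in Minneapolis → 3:14 AM UTC (Jun 7).
Add 3 hours and 45 minutes leg 2 → 6:59 AM UTC.
Marrick is UTC−1:00, so local arrival = 6:59 AM − 1:00 = 5:59 AM on Jun 7.

5:59 AM on June 7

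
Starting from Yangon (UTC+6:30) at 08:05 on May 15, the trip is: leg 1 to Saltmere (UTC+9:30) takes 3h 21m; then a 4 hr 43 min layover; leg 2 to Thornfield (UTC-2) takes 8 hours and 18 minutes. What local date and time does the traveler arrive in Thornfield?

Convert departure to UTC: 08:05 − 6:30 = 01:35 UTC on May 15.
Add 3 hours and 21 minutes leg 1 → 04:56 UTC.
Add 4 hours 43 minutes layover in Saltmere → 09:39 UTC.
Add 8 hours 18 minutes leg 2 → 17:57 UTC.
Thornfield is UTC−2:00, so local arrival = 17:57 − 2:00 = 15:57 on May 15.

15:57 on May 15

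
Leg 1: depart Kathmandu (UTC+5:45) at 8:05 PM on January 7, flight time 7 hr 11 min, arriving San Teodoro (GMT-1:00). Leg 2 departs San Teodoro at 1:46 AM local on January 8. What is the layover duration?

Convert departure to UTC: 8:05 PM − 5:45 = 2:20 PM UTC on Jan 7.
Add 7 hours 11 minutes flight time → 9:31 PM UTC.
San Teodoro is UTC−1:00, so local arrival = 9:31 PM − 1:00 = 8:31 PM on Jan 7.
Layover = 1:46 AM − 8:31 PM (+1 day) = 5 hours 15 minutes.

5 hours 15 minutes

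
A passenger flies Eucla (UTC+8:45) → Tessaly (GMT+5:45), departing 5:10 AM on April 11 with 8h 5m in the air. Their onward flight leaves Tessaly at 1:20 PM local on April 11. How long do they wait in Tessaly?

3 hours 5 minutes

Convert departure to UTC: 5:10 AM − 8:45 = 8:25 PM UTC on Apr 10.
Add 8 hours and 5 minutes flight time → 4:30 AM UTC (Apr 11).
Tessaly is UTC+5:45, so local arrival = 4:30 AM + 5:45 = 10:15 AM on Apr 11.
Layover = 1:20 PM − 10:15 AM = 3 hours 5 minutes.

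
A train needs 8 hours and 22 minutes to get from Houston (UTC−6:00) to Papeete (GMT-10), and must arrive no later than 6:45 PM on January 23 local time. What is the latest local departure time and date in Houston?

2:23 PM on January 23

Target arrival in UTC: 6:45 PM + 10:00 = 4:45 AM on Jan 24.
Subtract 8 hours and 22 minutes → departure 8:23 PM UTC on Jan 23.
Houston is UTC−6:00: 8:23 PM − 6:00 = 2:23 PM on Jan 23.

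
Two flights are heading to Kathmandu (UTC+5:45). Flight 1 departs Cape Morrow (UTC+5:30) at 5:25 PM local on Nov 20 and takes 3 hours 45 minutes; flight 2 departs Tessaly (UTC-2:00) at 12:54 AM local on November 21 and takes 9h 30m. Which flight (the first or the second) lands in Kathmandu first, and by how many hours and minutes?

the first, by 20 hours 44 minutes

Flight 1 in UTC: 5:25 PM − 5:30 = 11:55 AM on Nov 20.
+3 hours 45 minutes → arrive 3:40 PM UTC on Nov 20.
Flight 2 in UTC: 12:54 AM + 2:00 = 2:54 AM on Nov 21.
+9 hours 30 minutes → arrive 12:24 PM UTC on Nov 21.
Flight 1 lands earlier by 20 hours 44 minutes.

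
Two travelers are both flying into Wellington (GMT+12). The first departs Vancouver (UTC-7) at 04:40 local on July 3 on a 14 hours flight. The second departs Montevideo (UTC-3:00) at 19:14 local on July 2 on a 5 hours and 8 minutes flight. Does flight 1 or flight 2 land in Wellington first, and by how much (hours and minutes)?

the second, by 22 hours 18 minutes

Flight 1 in UTC: 04:40 + 7:00 = 11:40 on Jul 3.
+14 hours → arrive 01:40 UTC on Jul 4.
Flight 2 in UTC: 19:14 + 3:00 = 22:14 on Jul 2.
+5 hours 8 minutes → arrive 03:22 UTC on Jul 3.
Flight 2 lands earlier by 22 hours 18 minutes.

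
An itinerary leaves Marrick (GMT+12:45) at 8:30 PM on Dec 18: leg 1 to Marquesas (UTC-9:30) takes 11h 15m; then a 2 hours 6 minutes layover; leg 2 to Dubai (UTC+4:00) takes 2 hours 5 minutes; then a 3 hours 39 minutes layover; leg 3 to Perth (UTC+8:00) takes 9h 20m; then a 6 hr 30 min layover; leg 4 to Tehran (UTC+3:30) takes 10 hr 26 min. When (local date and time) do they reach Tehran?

8:36 AM on December 20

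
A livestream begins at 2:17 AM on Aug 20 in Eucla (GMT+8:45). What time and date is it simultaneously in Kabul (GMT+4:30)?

Kabul is 4:15 behind Eucla.
Shift by the zone difference: 2:17 AM − 4:15 = 10:02 PM on Aug 19 in Kabul.

10:02 PM on August 19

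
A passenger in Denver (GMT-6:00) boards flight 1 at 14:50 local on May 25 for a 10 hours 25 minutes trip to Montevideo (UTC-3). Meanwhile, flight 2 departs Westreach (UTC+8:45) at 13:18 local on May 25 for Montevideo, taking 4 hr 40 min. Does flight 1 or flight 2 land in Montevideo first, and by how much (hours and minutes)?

Flight 1 in UTC: 14:50 + 6:00 = 20:50 on May 25.
+10 hours and 25 minutes → arrive 07:15 UTC on May 26.
Flight 2 in UTC: 13:18 − 8:45 = 04:33 on May 25.
+4 hours and 40 minutes → arrive 09:13 UTC on May 25.
Flight 2 lands earlier by 22 hours 2 minutes.

the second, by 22 hours 2 minutes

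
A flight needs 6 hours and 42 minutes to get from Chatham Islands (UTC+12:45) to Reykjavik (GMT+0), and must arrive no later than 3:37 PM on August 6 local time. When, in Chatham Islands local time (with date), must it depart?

9:40 PM on August 6

Target arrival is already UTC: 3:37 PM on Aug 6.
Subtract 6 hours 42 minutes → departure 8:55 AM UTC on Aug 6.
Chatham Islands is UTC+12:45: 8:55 AM + 12:45 = 9:40 PM on Aug 6.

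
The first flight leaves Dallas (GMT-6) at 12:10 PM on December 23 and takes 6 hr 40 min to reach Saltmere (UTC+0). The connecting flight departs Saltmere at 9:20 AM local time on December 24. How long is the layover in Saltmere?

8 hours 30 minutes

Convert departure to UTC: 12:10 PM + 6:00 = 6:10 PM UTC on Dec 23.
Add 6 hours 40 minutes flight time → 12:50 AM UTC (Dec 24).
Saltmere is UTC+0, so local arrival is the same: 12:50 AM on Dec 24.
Layover = 9:20 AM − 12:50 AM = 8 hours 30 minutes.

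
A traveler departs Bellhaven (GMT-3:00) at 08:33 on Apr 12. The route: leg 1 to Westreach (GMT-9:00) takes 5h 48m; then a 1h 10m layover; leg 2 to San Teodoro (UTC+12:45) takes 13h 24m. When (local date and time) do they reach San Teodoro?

20:40 on Apr 13

Convert departure to UTC: 08:33 + 3:00 = 11:33 UTC on Apr 12.
Add 5 hours 48 minutes leg 1 → 17:21 UTC.
Add 1 hour 10 minutes layover in Westreach → 18:31 UTC.
Add 13 hours 24 minutes leg 2 → 07:55 UTC (Apr 13).
San Teodoro is UTC+12:45, so local arrival = 07:55 + 12:45 = 20:40 on Apr 13.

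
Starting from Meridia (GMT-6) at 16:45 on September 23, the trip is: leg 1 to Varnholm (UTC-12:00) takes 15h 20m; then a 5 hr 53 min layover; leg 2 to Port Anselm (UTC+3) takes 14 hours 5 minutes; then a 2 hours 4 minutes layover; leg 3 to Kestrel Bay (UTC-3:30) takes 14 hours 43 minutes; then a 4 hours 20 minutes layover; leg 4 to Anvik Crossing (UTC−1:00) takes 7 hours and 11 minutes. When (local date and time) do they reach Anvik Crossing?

13:21 on Sep 26

Convert departure to UTC: 16:45 + 6:00 = 22:45 UTC on Sep 23.
Add 15 hours 20 minutes leg 1 → 14:05 UTC (Sep 24).
Add 5 hours 53 minutes layover in Varnholm → 19:58 UTC.
Add 14 hours and 5 minutes leg 2 → 10:03 UTC (Sep 25).
Add 2 hours 4 minutes layover in Port Anselm → 12:07 UTC.
Add 14 hours and 43 minutes leg 3 → 02:50 UTC (Sep 26).
Add 4 hours and 20 minutes layover in Kestrel Bay → 07:10 UTC.
Add 7 hours and 11 minutes leg 4 → 14:21 UTC.
Anvik Crossing is UTC−1:00, so local arrival = 14:21 − 1:00 = 13:21 on Sep 26.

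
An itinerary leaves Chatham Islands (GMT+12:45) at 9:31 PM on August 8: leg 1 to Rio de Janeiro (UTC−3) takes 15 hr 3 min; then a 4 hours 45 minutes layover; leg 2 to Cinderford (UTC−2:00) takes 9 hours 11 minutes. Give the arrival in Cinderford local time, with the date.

11:45 AM on August 9

Convert departure to UTC: 9:31 PM − 12:45 = 8:46 AM UTC on Aug 8.
Add 15 hours and 3 minutes leg 1 → 11:49 PM UTC.
Add 4 hours 45 minutes layover in Rio de Janeiro → 4:34 AM UTC (Aug 9).
Add 9 hours and 11 minutes leg 2 → 1:45 PM UTC.
Cinderford is UTC−2:00, so local arrival = 1:45 PM − 2:00 = 11:45 AM on Aug 9.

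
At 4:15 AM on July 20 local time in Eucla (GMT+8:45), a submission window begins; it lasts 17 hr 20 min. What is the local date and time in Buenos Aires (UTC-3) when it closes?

9:50 AM on July 20

Convert start to UTC: 4:15 AM − 8:45 = 7:30 PM UTC on Jul 19.
Add 17 hours and 20 minutes duration → 12:50 PM UTC (Jul 20).
Buenos Aires is UTC−3:00, so local end time = 12:50 PM − 3:00 = 9:50 AM on Jul 20.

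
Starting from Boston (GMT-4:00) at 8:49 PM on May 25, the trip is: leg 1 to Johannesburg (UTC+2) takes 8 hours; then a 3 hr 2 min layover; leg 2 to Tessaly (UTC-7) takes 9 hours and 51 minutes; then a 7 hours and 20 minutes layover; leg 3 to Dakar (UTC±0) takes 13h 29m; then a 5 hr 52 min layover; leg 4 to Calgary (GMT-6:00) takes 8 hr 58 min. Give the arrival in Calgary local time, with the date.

3:21 AM on May 28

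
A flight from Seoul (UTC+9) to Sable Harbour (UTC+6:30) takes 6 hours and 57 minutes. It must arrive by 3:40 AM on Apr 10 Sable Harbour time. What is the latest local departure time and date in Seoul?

Target arrival in UTC: 3:40 AM − 6:30 = 9:10 PM on Apr 9.
Subtract 6 hours 57 minutes → departure 2:13 PM UTC on Apr 9.
Seoul is UTC+9:00: 2:13 PM + 9:00 = 11:13 PM on Apr 9.

11:13 PM on Apr 9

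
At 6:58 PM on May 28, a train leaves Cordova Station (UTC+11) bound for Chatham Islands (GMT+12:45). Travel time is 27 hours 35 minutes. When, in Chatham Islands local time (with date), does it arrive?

Convert departure to UTC: 6:58 PM − 11:00 = 7:58 AM UTC on May 28.
Add 27 hours and 35 minutes travel time → 11:33 AM UTC (May 29).
Chatham Islands is UTC+12:45, so local arrival = 11:33 AM + 12:45 = 12:18 AM on May 30.

12:18 AM on May 30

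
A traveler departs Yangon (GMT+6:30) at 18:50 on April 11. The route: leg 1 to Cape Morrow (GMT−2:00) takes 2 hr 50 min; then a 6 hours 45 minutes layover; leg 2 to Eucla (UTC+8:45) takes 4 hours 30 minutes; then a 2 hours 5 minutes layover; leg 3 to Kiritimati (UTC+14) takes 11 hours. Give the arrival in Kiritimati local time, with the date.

05:30 on Apr 13

Convert departure to UTC: 18:50 − 6:30 = 12:20 UTC on Apr 11.
Add 2 hours 50 minutes leg 1 → 15:10 UTC.
Add 6 hours and 45 minutes layover in Cape Morrow → 21:55 UTC.
Add 4 hours 30 minutes leg 2 → 02:25 UTC (Apr 12).
Add 2 hours 5 minutes layover in Eucla → 04:30 UTC.
Add 11 hours leg 3 → 15:30 UTC.
Kiritimati is UTC+14:00, so local arrival = 15:30 + 14:00 = 05:30 on Apr 13.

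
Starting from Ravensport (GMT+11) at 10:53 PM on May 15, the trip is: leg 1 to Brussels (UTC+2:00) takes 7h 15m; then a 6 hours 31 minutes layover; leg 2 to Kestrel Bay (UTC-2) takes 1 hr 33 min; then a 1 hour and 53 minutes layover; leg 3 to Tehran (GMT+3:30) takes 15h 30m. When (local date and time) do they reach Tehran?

12:05 AM on May 17

Convert departure to UTC: 10:53 PM − 11:00 = 11:53 AM UTC on May 15.
Add 7 hours and 15 minutes leg 1 → 7:08 PM UTC.
Add 6 hours 31 minutes layover in Brussels → 1:39 AM UTC (May 16).
Add 1 hour and 33 minutes leg 2 → 3:12 AM UTC.
Add 1 hour and 53 minutes layover in Kestrel Bay → 5:05 AM UTC.
Add 15 hours 30 minutes leg 3 → 8:35 PM UTC.
Tehran is UTC+3:30, so local arrival = 8:35 PM + 3:30 = 12:05 AM on May 17.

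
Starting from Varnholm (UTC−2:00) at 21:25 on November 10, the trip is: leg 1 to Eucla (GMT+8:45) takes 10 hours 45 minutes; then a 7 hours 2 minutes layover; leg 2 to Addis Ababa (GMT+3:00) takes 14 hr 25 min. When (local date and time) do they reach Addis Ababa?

10:37 on Nov 12

Convert departure to UTC: 21:25 + 2:00 = 23:25 UTC on Nov 10.
Add 10 hours 45 minutes leg 1 → 10:10 UTC (Nov 11).
Add 7 hours 2 minutes layover in Eucla → 17:12 UTC.
Add 14 hours 25 minutes leg 2 → 07:37 UTC (Nov 12).
Addis Ababa is UTC+3:00, so local arrival = 07:37 + 3:00 = 10:37 on Nov 12.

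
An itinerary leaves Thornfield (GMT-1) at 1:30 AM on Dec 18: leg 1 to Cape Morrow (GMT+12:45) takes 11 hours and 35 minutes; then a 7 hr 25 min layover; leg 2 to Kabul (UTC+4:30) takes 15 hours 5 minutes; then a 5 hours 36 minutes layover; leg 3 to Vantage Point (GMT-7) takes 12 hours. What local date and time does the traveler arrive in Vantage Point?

11:11 PM on December 19

Convert departure to UTC: 1:30 AM + 1:00 = 2:30 AM UTC on Dec 18.
Add 11 hours 35 minutes leg 1 → 2:05 PM UTC.
Add 7 hours and 25 minutes layover in Cape Morrow → 9:30 PM UTC.
Add 15 hours 5 minutes leg 2 → 12:35 PM UTC (Dec 19).
Add 5 hours and 36 minutes layover in Kabul → 6:11 PM UTC.
Add 12 hours leg 3 → 6:11 AM UTC (Dec 20).
Vantage Point is UTC−7:00, so local arrival = 6:11 AM − 7:00 = 11:11 PM on Dec 19.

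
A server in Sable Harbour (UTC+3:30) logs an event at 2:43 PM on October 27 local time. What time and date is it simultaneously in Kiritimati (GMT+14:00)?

In UTC: 2:43 PM − 3:30 = 11:13 AM on Oct 27.
Kiritimati is UTC+14:00: 11:13 AM + 14:00 = 1:13 AM on Oct 28.

1:13 AM on October 28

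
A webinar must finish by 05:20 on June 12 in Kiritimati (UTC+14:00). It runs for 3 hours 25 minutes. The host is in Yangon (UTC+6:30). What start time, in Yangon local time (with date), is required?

18:25 on June 11

Target end time in UTC: 05:20 − 14:00 = 15:20 on Jun 11.
Subtract 3 hours and 25 minutes → start 11:55 UTC on Jun 11.
Yangon is UTC+6:30: 11:55 + 6:30 = 18:25 on Jun 11.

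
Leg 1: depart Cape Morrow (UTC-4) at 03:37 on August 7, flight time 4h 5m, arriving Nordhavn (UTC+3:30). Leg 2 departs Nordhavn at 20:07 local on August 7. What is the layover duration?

Convert departure to UTC: 03:37 + 4:00 = 07:37 UTC on Aug 7.
Add 4 hours and 5 minutes flight time → 11:42 UTC.
Nordhavn is UTC+3:30, so local arrival = 11:42 + 3:30 = 15:12 on Aug 7.
Layover = 20:07 − 15:12 = 4 hours 55 minutes.

4 hours 55 minutes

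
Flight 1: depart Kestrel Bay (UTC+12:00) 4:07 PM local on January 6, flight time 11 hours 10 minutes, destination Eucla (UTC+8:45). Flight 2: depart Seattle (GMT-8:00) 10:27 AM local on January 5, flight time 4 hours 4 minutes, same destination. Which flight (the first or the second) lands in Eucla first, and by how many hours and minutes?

Flight 1 in UTC: 4:07 PM − 12:00 = 4:07 AM on Jan 6.
+11 hours and 10 minutes → arrive 3:17 PM UTC on Jan 6.
Flight 2 in UTC: 10:27 AM + 8:00 = 6:27 PM on Jan 5.
+4 hours and 4 minutes → arrive 10:31 PM UTC on Jan 5.
Flight 2 lands earlier by 16 hours 46 minutes.

the second, by 16 hours 46 minutes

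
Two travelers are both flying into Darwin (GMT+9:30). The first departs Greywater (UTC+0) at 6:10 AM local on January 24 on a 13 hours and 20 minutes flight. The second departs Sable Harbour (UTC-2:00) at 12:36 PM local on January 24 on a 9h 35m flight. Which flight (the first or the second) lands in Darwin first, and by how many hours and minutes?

Flight 1 departs at 6:10 AM UTC (Jan 24).
+13 hours 20 minutes → arrive 7:30 PM UTC on Jan 24.
Flight 2 in UTC: 12:36 PM + 2:00 = 2:36 PM on Jan 24.
+9 hours and 35 minutes → arrive 12:11 AM UTC on Jan 25.
Flight 1 lands earlier by 4 hours 41 minutes.

the first, by 4 hours 41 minutes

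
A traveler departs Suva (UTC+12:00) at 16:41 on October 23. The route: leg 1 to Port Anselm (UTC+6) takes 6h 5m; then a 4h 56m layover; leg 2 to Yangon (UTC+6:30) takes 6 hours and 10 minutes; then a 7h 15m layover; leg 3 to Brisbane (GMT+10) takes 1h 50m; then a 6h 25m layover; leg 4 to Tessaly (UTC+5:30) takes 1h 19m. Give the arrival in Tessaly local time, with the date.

20:11 on October 24

Convert departure to UTC: 16:41 − 12:00 = 04:41 UTC on Oct 23.
Add 6 hours and 5 minutes leg 1 → 10:46 UTC.
Add 4 hours 56 minutes layover in Port Anselm → 15:42 UTC.
Add 6 hours and 10 minutes leg 2 → 21:52 UTC.
Add 7 hours and 15 minutes layover in Yangon → 05:07 UTC (Oct 24).
Add 1 hour 50 minutes leg 3 → 06:57 UTC.
Add 6 hours 25 minutes layover in Brisbane → 13:22 UTC.
Add 1 hour and 19 minutes leg 4 → 14:41 UTC.
Tessaly is UTC+5:30, so local arrival = 14:41 + 5:30 = 20:11 on Oct 24.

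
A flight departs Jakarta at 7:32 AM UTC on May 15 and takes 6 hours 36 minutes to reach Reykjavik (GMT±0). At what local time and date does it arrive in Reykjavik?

2:08 PM on May 15

Departure is given in UTC: 7:32 AM on May 15.
Add 6 hours 36 minutes → 2:08 PM UTC.
Reykjavik is UTC+0, so local arrival is 2:08 PM on May 15.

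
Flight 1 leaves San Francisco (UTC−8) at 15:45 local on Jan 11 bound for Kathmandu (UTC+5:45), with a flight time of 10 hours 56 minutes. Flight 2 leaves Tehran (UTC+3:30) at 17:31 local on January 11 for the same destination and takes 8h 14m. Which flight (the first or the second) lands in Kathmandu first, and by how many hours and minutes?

the second, by 12 hours 26 minutes

Flight 1 in UTC: 15:45 + 8:00 = 23:45 on Jan 11.
+10 hours and 56 minutes → arrive 10:41 UTC on Jan 12.
Flight 2 in UTC: 17:31 − 3:30 = 14:01 on Jan 11.
+8 hours 14 minutes → arrive 22:15 UTC on Jan 11.
Flight 2 lands earlier by 12 hours 26 minutes.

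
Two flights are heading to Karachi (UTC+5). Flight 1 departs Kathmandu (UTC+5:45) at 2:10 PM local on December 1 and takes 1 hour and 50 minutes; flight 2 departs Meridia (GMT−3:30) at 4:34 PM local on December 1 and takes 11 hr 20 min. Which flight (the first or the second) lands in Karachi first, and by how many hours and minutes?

the first, by 21 hours 9 minutes

Flight 1 in UTC: 2:10 PM − 5:45 = 8:25 AM on Dec 1.
+1 hour 50 minutes → arrive 10:15 AM UTC on Dec 1.
Flight 2 in UTC: 4:34 PM + 3:30 = 8:04 PM on Dec 1.
+11 hours 20 minutes → arrive 7:24 AM UTC on Dec 2.
Flight 1 lands earlier by 21 hours 9 minutes.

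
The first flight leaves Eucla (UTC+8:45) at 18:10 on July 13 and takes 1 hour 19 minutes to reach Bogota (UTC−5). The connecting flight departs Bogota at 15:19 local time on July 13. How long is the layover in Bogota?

9 hours 35 minutes

Convert departure to UTC: 18:10 − 8:45 = 09:25 UTC on Jul 13.
Add 1 hour 19 minutes flight time → 10:44 UTC.
Bogota is UTC−5:00, so local arrival = 10:44 − 5:00 = 05:44 on Jul 13.
Layover = 15:19 − 05:44 = 9 hours 35 minutes.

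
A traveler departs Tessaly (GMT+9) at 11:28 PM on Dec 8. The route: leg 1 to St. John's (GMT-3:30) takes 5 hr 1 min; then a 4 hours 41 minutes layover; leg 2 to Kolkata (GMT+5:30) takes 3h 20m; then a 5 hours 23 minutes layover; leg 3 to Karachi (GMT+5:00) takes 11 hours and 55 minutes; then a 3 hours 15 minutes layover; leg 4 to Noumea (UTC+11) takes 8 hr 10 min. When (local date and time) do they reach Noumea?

7:13 PM on December 10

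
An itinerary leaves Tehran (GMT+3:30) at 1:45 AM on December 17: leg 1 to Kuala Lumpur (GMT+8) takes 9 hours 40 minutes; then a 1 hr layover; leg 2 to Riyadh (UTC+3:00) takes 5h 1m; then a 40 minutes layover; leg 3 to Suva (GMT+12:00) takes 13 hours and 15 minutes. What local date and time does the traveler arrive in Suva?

3:51 PM on December 18

Convert departure to UTC: 1:45 AM − 3:30 = 10:15 PM UTC on Dec 16.
Add 9 hours 40 minutes leg 1 → 7:55 AM UTC (Dec 17).
Add 1 hour layover in Kuala Lumpur → 8:55 AM UTC.
Add 5 hours 1 minute leg 2 → 1:56 PM UTC.
Add 40 minutes layover in Riyadh → 2:36 PM UTC.
Add 13 hours 15 minutes leg 3 → 3:51 AM UTC (Dec 18).
Suva is UTC+12:00, so local arrival = 3:51 AM + 12:00 = 3:51 PM on Dec 18.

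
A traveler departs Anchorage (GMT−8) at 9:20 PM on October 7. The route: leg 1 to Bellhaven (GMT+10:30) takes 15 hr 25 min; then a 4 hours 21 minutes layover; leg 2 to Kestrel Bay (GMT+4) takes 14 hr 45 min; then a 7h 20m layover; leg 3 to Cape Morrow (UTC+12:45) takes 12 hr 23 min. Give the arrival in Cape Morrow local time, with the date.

Convert departure to UTC: 9:20 PM + 8:00 = 5:20 AM UTC on Oct 8.
Add 15 hours 25 minutes leg 1 → 8:45 PM UTC.
Add 4 hours 21 minutes layover in Bellhaven → 1:06 AM UTC (Oct 9).
Add 14 hours and 45 minutes leg 2 → 3:51 PM UTC.
Add 7 hours 20 minutes layover in Kestrel Bay → 11:11 PM UTC.
Add 12 hours 23 minutes leg 3 → 11:34 AM UTC (Oct 10).
Cape Morrow is UTC+12:45, so local arrival = 11:34 AM + 12:45 = 12:19 AM on Oct 11.

12:19 AM on October 11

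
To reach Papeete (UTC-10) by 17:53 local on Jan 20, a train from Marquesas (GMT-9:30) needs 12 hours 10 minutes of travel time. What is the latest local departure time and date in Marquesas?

06:13 on Jan 20

Target arrival in UTC: 17:53 + 10:00 = 03:53 on Jan 21.
Subtract 12 hours 10 minutes → departure 15:43 UTC on Jan 20.
Marquesas is UTC−9:30: 15:43 − 9:30 = 06:13 on Jan 20.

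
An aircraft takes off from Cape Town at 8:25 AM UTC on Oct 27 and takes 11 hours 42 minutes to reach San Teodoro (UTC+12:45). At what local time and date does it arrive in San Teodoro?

Departure is given in UTC: 8:25 AM on Oct 27.
Add 11 hours and 42 minutes → 8:07 PM UTC.
San Teodoro is UTC+12:45: 8:07 PM + 12:45 = 8:52 AM on Oct 28.

8:52 AM on Oct 28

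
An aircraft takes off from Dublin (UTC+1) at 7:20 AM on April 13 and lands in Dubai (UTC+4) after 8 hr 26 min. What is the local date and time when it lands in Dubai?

Dubai is 3:00 ahead of Dublin.
After 8 hours 26 minutes it is 3:46 PM in Dublin.
Shift by the zone difference: 3:46 PM + 3:00 = 6:46 PM on Apr 13 in Dubai.

6:46 PM on April 13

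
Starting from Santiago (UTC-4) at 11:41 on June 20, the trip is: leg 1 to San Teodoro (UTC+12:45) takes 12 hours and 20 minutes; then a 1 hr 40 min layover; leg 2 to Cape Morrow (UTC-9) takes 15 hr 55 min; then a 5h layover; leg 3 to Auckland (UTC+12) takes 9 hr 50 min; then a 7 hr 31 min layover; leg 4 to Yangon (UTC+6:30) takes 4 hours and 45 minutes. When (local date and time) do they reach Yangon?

07:12 on June 23

Convert departure to UTC: 11:41 + 4:00 = 15:41 UTC on Jun 20.
Add 12 hours and 20 minutes leg 1 → 04:01 UTC (Jun 21).
Add 1 hour and 40 minutes layover in San Teodoro → 05:41 UTC.
Add 15 hours 55 minutes leg 2 → 21:36 UTC.
Add 5 hours layover in Cape Morrow → 02:36 UTC (Jun 22).
Add 9 hours and 50 minutes leg 3 → 12:26 UTC.
Add 7 hours 31 minutes layover in Auckland → 19:57 UTC.
Add 4 hours 45 minutes leg 4 → 00:42 UTC (Jun 23).
Yangon is UTC+6:30, so local arrival = 00:42 + 6:30 = 07:12 on Jun 23.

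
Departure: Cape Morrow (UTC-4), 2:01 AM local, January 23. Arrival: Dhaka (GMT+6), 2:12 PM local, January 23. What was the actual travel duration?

2 hours 11 minutes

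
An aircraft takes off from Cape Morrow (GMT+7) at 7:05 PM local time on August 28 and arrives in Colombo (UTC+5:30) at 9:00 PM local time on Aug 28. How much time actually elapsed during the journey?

Departure in UTC: 7:05 PM − 7:00 = 12:05 PM on Aug 28.
Arrival in UTC: 9:00 PM − 5:30 = 3:30 PM on Aug 28.
Elapsed = 3:30 PM − 12:05 PM = 3 hours 25 minutes.

3 hours 25 minutes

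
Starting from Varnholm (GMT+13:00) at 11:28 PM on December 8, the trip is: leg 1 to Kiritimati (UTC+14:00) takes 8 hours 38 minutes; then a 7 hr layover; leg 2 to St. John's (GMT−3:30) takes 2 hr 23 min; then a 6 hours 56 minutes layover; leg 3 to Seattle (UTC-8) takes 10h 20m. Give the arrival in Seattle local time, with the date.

1:45 PM on Dec 9

Convert departure to UTC: 11:28 PM − 13:00 = 10:28 AM UTC on Dec 8.
Add 8 hours and 38 minutes leg 1 → 7:06 PM UTC.
Add 7 hours layover in Kiritimati → 2:06 AM UTC (Dec 9).
Add 2 hours 23 minutes leg 2 → 4:29 AM UTC.
Add 6 hours and 56 minutes layover in St. John's → 11:25 AM UTC.
Add 10 hours and 20 minutes leg 3 → 9:45 PM UTC.
Seattle is UTC−8:00, so local arrival = 9:45 PM − 8:00 = 1:45 PM on Dec 9.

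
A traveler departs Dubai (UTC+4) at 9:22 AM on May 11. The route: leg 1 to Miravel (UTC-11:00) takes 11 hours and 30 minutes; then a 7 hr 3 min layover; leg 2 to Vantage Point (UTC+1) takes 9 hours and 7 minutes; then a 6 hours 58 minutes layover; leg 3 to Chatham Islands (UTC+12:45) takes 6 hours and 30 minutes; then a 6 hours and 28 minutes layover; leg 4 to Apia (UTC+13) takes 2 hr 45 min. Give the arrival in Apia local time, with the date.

Convert departure to UTC: 9:22 AM − 4:00 = 5:22 AM UTC on May 11.
Add 11 hours and 30 minutes leg 1 → 4:52 PM UTC.
Add 7 hours 3 minutes layover in Miravel → 11:55 PM UTC.
Add 9 hours 7 minutes leg 2 → 9:02 AM UTC (May 12).
Add 6 hours and 58 minutes layover in Vantage Point → 4:00 PM UTC.
Add 6 hours and 30 minutes leg 3 → 10:30 PM UTC.
Add 6 hours and 28 minutes layover in Chatham Islands → 4:58 AM UTC (May 13).
Add 2 hours 45 minutes leg 4 → 7:43 AM UTC.
Apia is UTC+13:00, so local arrival = 7:43 AM + 13:00 = 8:43 PM on May 13.

8:43 PM on May 13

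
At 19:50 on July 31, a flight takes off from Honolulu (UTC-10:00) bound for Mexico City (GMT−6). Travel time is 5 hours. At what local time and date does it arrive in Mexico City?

Convert departure to UTC: 19:50 + 10:00 = 05:50 UTC on Aug 1.
Add 5 hours travel time → 10:50 UTC.
Mexico City is UTC−6:00, so local arrival = 10:50 − 6:00 = 04:50 on Aug 1.

04:50 on August 1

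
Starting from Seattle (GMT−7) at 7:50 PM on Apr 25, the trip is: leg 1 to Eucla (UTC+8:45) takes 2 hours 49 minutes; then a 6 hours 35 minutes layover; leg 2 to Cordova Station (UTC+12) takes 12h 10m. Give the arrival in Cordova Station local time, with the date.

12:24 PM on April 27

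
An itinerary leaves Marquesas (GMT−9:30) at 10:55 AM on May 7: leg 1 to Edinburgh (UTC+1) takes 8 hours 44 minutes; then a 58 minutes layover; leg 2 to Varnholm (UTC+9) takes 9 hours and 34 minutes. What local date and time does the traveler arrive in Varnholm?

12:41 AM on May 9

Convert departure to UTC: 10:55 AM + 9:30 = 8:25 PM UTC on May 7.
Add 8 hours 44 minutes leg 1 → 5:09 AM UTC (May 8).
Add 58 minutes layover in Edinburgh → 6:07 AM UTC.
Add 9 hours and 34 minutes leg 2 → 3:41 PM UTC.
Varnholm is UTC+9:00, so local arrival = 3:41 PM + 9:00 = 12:41 AM on May 9.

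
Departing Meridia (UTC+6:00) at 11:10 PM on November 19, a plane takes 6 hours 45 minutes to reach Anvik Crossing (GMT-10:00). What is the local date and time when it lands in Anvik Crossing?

Convert departure to UTC: 11:10 PM − 6:00 = 5:10 PM UTC on Nov 19.
Add 6 hours and 45 minutes travel time → 11:55 PM UTC.
Anvik Crossing is UTC−10:00, so local arrival = 11:55 PM − 10:00 = 1:55 PM on Nov 19.

1:55 PM on November 19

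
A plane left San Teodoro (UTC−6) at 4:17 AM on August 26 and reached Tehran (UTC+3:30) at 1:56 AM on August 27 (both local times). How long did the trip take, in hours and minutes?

Departure in UTC: 4:17 AM + 6:00 = 10:17 AM on Aug 26.
Arrival in UTC: 1:56 AM − 3:30 = 10:26 PM on Aug 26.
Elapsed = 10:26 PM − 10:17 AM = 12 hours 9 minutes.

12 hours 9 minutes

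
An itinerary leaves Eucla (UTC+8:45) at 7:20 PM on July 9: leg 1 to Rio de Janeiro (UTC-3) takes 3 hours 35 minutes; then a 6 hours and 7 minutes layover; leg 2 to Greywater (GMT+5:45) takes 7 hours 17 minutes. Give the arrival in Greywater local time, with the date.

Convert departure to UTC: 7:20 PM − 8:45 = 10:35 AM UTC on Jul 9.
Add 3 hours and 35 minutes leg 1 → 2:10 PM UTC.
Add 6 hours and 7 minutes layover in Rio de Janeiro → 8:17 PM UTC.
Add 7 hours 17 minutes leg 2 → 3:34 AM UTC (Jul 10).
Greywater is UTC+5:45, so local arrival = 3:34 AM + 5:45 = 9:19 AM on Jul 10.

9:19 AM on Jul 10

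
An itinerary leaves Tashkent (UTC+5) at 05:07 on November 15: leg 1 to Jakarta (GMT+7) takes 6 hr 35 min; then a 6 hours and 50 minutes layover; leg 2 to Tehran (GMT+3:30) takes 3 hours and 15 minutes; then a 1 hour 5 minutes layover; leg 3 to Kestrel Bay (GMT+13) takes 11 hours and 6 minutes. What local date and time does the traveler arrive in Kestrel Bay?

17:58 on Nov 16

Convert departure to UTC: 05:07 − 5:00 = 00:07 UTC on Nov 15.
Add 6 hours 35 minutes leg 1 → 06:42 UTC.
Add 6 hours and 50 minutes layover in Jakarta → 13:32 UTC.
Add 3 hours and 15 minutes leg 2 → 16:47 UTC.
Add 1 hour 5 minutes layover in Tehran → 17:52 UTC.
Add 11 hours 6 minutes leg 3 → 04:58 UTC (Nov 16).
Kestrel Bay is UTC+13:00, so local arrival = 04:58 + 13:00 = 17:58 on Nov 16.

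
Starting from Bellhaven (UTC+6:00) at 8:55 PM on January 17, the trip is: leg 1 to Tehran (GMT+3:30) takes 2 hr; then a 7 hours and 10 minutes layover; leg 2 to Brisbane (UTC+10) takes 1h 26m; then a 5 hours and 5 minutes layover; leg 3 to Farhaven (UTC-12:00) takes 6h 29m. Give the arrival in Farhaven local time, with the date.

1:05 AM on January 18

Convert departure to UTC: 8:55 PM − 6:00 = 2:55 PM UTC on Jan 17.
Add 2 hours leg 1 → 4:55 PM UTC.
Add 7 hours 10 minutes layover in Tehran → 12:05 AM UTC (Jan 18).
Add 1 hour 26 minutes leg 2 → 1:31 AM UTC.
Add 5 hours and 5 minutes layover in Brisbane → 6:36 AM UTC.
Add 6 hours 29 minutes leg 3 → 1:05 PM UTC.
Farhaven is UTC−12:00, so local arrival = 1:05 PM − 12:00 = 1:05 AM on Jan 18.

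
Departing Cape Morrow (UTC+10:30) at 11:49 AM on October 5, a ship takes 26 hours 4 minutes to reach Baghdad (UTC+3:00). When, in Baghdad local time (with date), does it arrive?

Convert departure to UTC: 11:49 AM − 10:30 = 1:19 AM UTC on Oct 5.
Add 26 hours and 4 minutes travel time → 3:23 AM UTC (Oct 6).
Baghdad is UTC+3:00, so local arrival = 3:23 AM + 3:00 = 6:23 AM on Oct 6.

6:23 AM on October 6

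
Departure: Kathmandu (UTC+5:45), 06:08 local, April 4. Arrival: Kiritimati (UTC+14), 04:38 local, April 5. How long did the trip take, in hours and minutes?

Kiritimati is 8:15 ahead of Kathmandu.
Clock-face elapsed time (ignoring zones) is 22 hours 30 minutes.
Actual elapsed = 22 hours 30 minutes − 8:15 = 14 hours 15 minutes.

14 hours 15 minutes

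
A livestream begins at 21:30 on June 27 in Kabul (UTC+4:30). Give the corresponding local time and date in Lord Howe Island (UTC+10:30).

In UTC: 21:30 − 4:30 = 17:00 on Jun 27.
Lord Howe Island is UTC+10:30: 17:00 + 10:30 = 03:30 on Jun 28.

03:30 on June 28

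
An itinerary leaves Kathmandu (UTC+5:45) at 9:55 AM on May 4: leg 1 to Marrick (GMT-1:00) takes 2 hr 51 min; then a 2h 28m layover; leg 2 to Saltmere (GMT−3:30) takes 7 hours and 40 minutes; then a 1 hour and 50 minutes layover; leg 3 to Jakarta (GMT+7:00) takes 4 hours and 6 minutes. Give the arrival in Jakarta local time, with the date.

Convert departure to UTC: 9:55 AM − 5:45 = 4:10 AM UTC on May 4.
Add 2 hours and 51 minutes leg 1 → 7:01 AM UTC.
Add 2 hours 28 minutes layover in Marrick → 9:29 AM UTC.
Add 7 hours 40 minutes leg 2 → 5:09 PM UTC.
Add 1 hour and 50 minutes layover in Saltmere → 6:59 PM UTC.
Add 4 hours 6 minutes leg 3 → 11:05 PM UTC.
Jakarta is UTC+7:00, so local arrival = 11:05 PM + 7:00 = 6:05 AM on May 5.

6:05 AM on May 5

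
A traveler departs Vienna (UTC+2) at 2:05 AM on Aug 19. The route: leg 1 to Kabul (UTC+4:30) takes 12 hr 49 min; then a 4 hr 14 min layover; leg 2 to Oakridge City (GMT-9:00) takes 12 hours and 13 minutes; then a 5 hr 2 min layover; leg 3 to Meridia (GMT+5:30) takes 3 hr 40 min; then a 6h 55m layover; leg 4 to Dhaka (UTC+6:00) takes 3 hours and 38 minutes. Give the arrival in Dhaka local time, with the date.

Convert departure to UTC: 2:05 AM − 2:00 = 12:05 AM UTC on Aug 19.
Add 12 hours 49 minutes leg 1 → 12:54 PM UTC.
Add 4 hours 14 minutes layover in Kabul → 5:08 PM UTC.
Add 12 hours 13 minutes leg 2 → 5:21 AM UTC (Aug 20).
Add 5 hours 2 minutes layover in Oakridge City → 10:23 AM UTC.
Add 3 hours and 40 minutes leg 3 → 2:03 PM UTC.
Add 6 hours and 55 minutes layover in Meridia → 8:58 PM UTC.
Add 3 hours and 38 minutes leg 4 → 12:36 AM UTC (Aug 21).
Dhaka is UTC+6:00, so local arrival = 12:36 AM + 6:00 = 6:36 AM on Aug 21.

6:36 AM on August 21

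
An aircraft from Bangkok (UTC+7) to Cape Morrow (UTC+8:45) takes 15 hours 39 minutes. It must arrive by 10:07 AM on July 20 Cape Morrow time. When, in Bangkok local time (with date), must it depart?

Target arrival in UTC: 10:07 AM − 8:45 = 1:22 AM on Jul 20.
Subtract 15 hours and 39 minutes → departure 9:43 AM UTC on Jul 19.
Bangkok is UTC+7:00: 9:43 AM + 7:00 = 4:43 PM on Jul 19.

4:43 PM on July 19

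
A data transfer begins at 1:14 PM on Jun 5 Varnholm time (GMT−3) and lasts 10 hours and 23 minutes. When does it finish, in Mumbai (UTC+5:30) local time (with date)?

Convert start to UTC: 1:14 PM + 3:00 = 4:14 PM UTC on Jun 5.
Add 10 hours and 23 minutes duration → 2:37 AM UTC (Jun 6).
Mumbai is UTC+5:30, so local end time = 2:37 AM + 5:30 = 8:07 AM on Jun 6.

8:07 AM on Jun 6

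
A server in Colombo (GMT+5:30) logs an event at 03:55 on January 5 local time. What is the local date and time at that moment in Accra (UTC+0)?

Accra is 5:30 behind Colombo.
Shift by the zone difference: 03:55 − 5:30 = 22:25 on Jan 4 in Accra.

22:25 on Jan 4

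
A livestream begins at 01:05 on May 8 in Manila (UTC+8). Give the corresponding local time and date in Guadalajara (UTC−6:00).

11:05 on May 7

In UTC: 01:05 − 8:00 = 17:05 on May 7.
Guadalajara is UTC−6:00: 17:05 − 6:00 = 11:05 on May 7.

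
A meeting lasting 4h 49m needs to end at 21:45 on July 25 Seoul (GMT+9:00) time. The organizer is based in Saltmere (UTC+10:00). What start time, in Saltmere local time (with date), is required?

17:56 on Jul 25

Target end time in UTC: 21:45 − 9:00 = 12:45 on Jul 25.
Subtract 4 hours 49 minutes → start 07:56 UTC on Jul 25.
Saltmere is UTC+10:00: 07:56 + 10:00 = 17:56 on Jul 25.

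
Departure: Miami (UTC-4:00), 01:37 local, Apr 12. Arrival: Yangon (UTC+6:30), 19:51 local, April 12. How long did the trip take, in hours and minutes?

Departure in UTC: 01:37 + 4:00 = 05:37 on Apr 12.
Arrival in UTC: 19:51 − 6:30 = 13:21 on Apr 12.
Elapsed = 13:21 − 05:37 = 7 hours 44 minutes.

7 hours 44 minutes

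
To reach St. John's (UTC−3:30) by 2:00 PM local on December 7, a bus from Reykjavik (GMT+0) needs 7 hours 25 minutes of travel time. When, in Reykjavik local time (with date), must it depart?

Target arrival in UTC: 2:00 PM + 3:30 = 5:30 PM on Dec 7.
Subtract 7 hours and 25 minutes → departure 10:05 AM UTC on Dec 7.
Reykjavik is UTC+0, so departure is 10:05 AM on Dec 7.

10:05 AM on December 7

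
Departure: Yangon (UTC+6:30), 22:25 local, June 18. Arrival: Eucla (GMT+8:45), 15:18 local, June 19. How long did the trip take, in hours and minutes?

14 hours 38 minutes

Departure in UTC: 22:25 − 6:30 = 15:55 on Jun 18.
Arrival in UTC: 15:18 − 8:45 = 06:33 on Jun 19.
Elapsed = 06:33 − 15:55 (+1 day) = 14 hours 38 minutes.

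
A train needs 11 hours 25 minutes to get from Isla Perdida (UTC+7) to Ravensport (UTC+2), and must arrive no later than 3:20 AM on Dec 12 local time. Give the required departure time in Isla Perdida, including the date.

8:55 PM on Dec 11

Target arrival in UTC: 3:20 AM − 2:00 = 1:20 AM on Dec 12.
Subtract 11 hours and 25 minutes → departure 1:55 PM UTC on Dec 11.
Isla Perdida is UTC+7:00: 1:55 PM + 7:00 = 8:55 PM on Dec 11.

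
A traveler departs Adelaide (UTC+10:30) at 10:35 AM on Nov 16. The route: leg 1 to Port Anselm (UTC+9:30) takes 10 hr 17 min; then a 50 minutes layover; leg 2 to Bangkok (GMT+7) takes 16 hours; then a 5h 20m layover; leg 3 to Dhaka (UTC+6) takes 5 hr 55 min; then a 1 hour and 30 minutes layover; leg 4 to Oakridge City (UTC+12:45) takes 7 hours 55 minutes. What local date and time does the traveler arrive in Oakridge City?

Convert departure to UTC: 10:35 AM − 10:30 = 12:05 AM UTC on Nov 16.
Add 10 hours 17 minutes leg 1 → 10:22 AM UTC.
Add 50 minutes layover in Port Anselm → 11:12 AM UTC.
Add 16 hours leg 2 → 3:12 AM UTC (Nov 17).
Add 5 hours 20 minutes layover in Bangkok → 8:32 AM UTC.
Add 5 hours 55 minutes leg 3 → 2:27 PM UTC.
Add 1 hour 30 minutes layover in Dhaka → 3:57 PM UTC.
Add 7 hours and 55 minutes leg 4 → 11:52 PM UTC.
Oakridge City is UTC+12:45, so local arrival = 11:52 PM + 12:45 = 12:37 PM on Nov 18.

12:37 PM on November 18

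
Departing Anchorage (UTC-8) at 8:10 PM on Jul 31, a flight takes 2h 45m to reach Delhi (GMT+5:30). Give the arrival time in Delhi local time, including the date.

Convert departure to UTC: 8:10 PM + 8:00 = 4:10 AM UTC on Aug 1.
Add 2 hours 45 minutes travel time → 6:55 AM UTC.
Delhi is UTC+5:30, so local arrival = 6:55 AM + 5:30 = 12:25 PM on Aug 1.

12:25 PM on August 1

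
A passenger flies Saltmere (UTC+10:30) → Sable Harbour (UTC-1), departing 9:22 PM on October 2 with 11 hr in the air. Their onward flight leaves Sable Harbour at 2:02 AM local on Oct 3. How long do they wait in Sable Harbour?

Convert departure to UTC: 9:22 PM − 10:30 = 10:52 AM UTC on Oct 2.
Add 11 hours flight time → 9:52 PM UTC.
Sable Harbour is UTC−1:00, so local arrival = 9:52 PM − 1:00 = 8:52 PM on Oct 2.
Layover = 2:02 AM − 8:52 PM (+1 day) = 5 hours 10 minutes.

5 hours 10 minutes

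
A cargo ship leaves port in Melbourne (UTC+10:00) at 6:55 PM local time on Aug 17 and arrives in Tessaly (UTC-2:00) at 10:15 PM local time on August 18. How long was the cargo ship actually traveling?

Departure in UTC: 6:55 PM − 10:00 = 8:55 AM on Aug 17.
Arrival in UTC: 10:15 PM + 2:00 = 12:15 AM on Aug 19.
Elapsed = 12:15 AM − 8:55 AM (+2 days) = 39 hours 20 minutes.

39 hours 20 minutes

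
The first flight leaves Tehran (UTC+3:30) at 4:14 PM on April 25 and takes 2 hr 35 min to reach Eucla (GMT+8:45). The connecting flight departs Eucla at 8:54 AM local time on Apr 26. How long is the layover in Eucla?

Convert departure to UTC: 4:14 PM − 3:30 = 12:44 PM UTC on Apr 25.
Add 2 hours 35 minutes flight time → 3:19 PM UTC.
Eucla is UTC+8:45, so local arrival = 3:19 PM + 8:45 = 12:04 AM on Apr 26.
Layover = 8:54 AM − 12:04 AM = 8 hours 50 minutes.

8 hours 50 minutes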